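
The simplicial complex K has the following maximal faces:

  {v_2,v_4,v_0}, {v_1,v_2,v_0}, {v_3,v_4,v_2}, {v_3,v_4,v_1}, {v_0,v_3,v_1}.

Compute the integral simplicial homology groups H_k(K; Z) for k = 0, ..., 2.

H_0 = Z,  H_1 = Z,  H_2 = 0.

Order the vertices as v_0 < v_1 < v_2 < v_3 < v_4. Listing each simplex with vertices in this order, K has dimension 2 with simplices:

  0-simplices (5): [v_0], [v_1], [v_2], [v_3], [v_4]
  1-simplices (10): [v_0,v_1], [v_0,v_2], [v_0,v_3], [v_0,v_4], [v_1,v_2], [v_1,v_3], [v_1,v_4], [v_2,v_3], [v_2,v_4], [v_3,v_4]
  2-simplices (5): [v_0,v_1,v_2], [v_0,v_1,v_3], [v_0,v_2,v_4], [v_1,v_3,v_4], [v_2,v_3,v_4]

Hence C_0 ≅ Z^5, C_1 ≅ Z^10, C_2 ≅ Z^5.

Boundary ∂_1: C_1 → C_0 maps an edge to its endpoints' difference, ∂[p,q] = q − p.
As a 5×10 matrix over Z this has rank 4, with invariant factors (1,1,1,1).

Boundary ∂_2: C_2 → C_1 sends each 2-simplex [p,q,r] to [q,r] − [p,r] + [p,q]. For instance
  ∂[v_0,v_1,v_2] = [v_1,v_2] − [v_0,v_2] + [v_0,v_1],
  ∂[v_1,v_3,v_4] = [v_3,v_4] − [v_1,v_4] + [v_1,v_3].
The 10×5 boundary matrix has rank 5 and Smith normal form diag(1,1,1,1,1).

Now H_k = ker ∂_k / im ∂_{k+1}, so:

  H_0: rank C_0 − rank ∂_1 = 5 − 4 = 1, and the invariant factors of ∂_1 are all 1, so H_0 = Z.
  H_1: rank ker ∂_1 − rank ∂_2 = (10 − 4) − 5 = 1, and the invariant factors of ∂_2 are all 1, so H_1 = Z.
  H_2: rank ker ∂_2 − rank ∂_3 = (5 − 5) − 0 = 0, and there is no ∂_3, so H_2 = 0.

(K is a triangulation of the Möbius band.)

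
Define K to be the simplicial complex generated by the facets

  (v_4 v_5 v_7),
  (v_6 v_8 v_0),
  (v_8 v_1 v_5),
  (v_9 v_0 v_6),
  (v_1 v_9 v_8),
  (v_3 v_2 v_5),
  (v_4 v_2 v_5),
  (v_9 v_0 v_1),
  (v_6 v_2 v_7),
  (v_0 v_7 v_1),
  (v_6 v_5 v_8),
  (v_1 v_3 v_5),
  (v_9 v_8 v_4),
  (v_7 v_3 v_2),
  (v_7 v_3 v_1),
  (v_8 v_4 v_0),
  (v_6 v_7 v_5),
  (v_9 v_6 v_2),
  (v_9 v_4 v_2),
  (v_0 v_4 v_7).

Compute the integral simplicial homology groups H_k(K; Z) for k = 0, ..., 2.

H_0 ≅ Z,  H_1 ≅ Z ⊕ Z/2,  H_2 = 0.

Fix the vertex order v_0 < v_1 < v_2 < v_3 < v_4 < v_5 < v_6 < v_7 < v_8 < v_9 and write every simplex with vertices in increasing order. Then dim K = 2 and the simplices of K are:

  0-simplices (10): [v_0], [v_1], [v_2], [v_3], [v_4], [v_5], [v_6], [v_7], [v_8], [v_9]
  1-simplices (30): (30 of them)
  2-simplices (20): (20 of them)

Hence C_0 ≅ Z^10, C_1 ≅ Z^30, C_2 ≅ Z^20.

∂_1: C_1 → C_0 maps an edge to its endpoints' difference, ∂[p,q] = q − p.
As a 10×30 matrix over Z this has rank 9, with invariant factors (1,1,1,1,1,1,1,1,1).

The boundary map ∂_2: C_2 → C_1 maps a triangle to the signed sum of its edges. For instance
  ∂[v_0,v_4,v_8] = [v_4,v_8] − [v_0,v_8] + [v_0,v_4],
  ∂[v_2,v_6,v_9] = [v_6,v_9] − [v_2,v_9] + [v_2,v_6].
This gives a 30×20 integer matrix of rank 20; reducing to Smith normal form yields diagonal entries (1,1,1,1,1,1,1,1,1,1,1,1,1,1,1,1,1,1,1,2).

Reading off H_k = ker ∂_k / im ∂_{k+1}:

  H_0: rank C_0 − rank ∂_1 = 10 − 9 = 1, and the invariant factors of ∂_1 are all 1, so H_0 ≅ Z.
  H_1: rank ker ∂_1 − rank ∂_2 = (30 − 9) − 20 = 1, and ∂_2 has invariant factor 2 > 1, so H_1 ≅ Z ⊕ Z/2.
  H_2: rank ker ∂_2 − rank ∂_3 = (20 − 20) − 0 = 0, and there is no ∂_3, so H_2 ≅ 0.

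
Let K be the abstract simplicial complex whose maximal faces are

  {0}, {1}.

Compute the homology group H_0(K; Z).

H_0 ≅ Z^2.

Fix the vertex order 0 < 1 and write every simplex with vertices in increasing order. Then dim K = 0 and the simplices of K are:

  0-simplices (2): [0], [1]

Hence C_0 ≅ Z^2.

From H_k ≅ ker(∂_k) / im(∂_{k+1}) we obtain:

  H_0: rank C_0 − rank ∂_1 = 2 − 0 = 2, and there is no ∂_1, so H_0 = Z^2.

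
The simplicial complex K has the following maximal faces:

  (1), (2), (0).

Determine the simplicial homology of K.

We work with the vertex ordering 0 < 1 < 2. The simplices of K, each written with vertices in increasing order, are:

  0-simplices (3): [0], [1], [2]

so the chain groups are C_0 ≅ Z^3.

Reading off H_k = ker ∂_k / im ∂_{k+1}:

  H_0: rank C_0 − rank ∂_1 = 3 − 0 = 3, and there is no ∂_1, so H_0 = Z^3.

H_0 = Z^3.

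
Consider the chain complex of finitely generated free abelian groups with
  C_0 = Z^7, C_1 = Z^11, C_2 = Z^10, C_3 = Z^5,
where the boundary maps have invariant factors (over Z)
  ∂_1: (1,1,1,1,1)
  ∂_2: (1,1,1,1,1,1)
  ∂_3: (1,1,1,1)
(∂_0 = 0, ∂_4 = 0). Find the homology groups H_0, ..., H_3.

H_0: b_0 = 7 − 0 − 5 = 2; torsion from ∂_1 factors > 1: none. So H_0 = Z^2.
H_1: b_1 = 11 − 5 − 6 = 0; torsion from ∂_2 factors > 1: none. So H_1 = 0.
H_2: b_2 = 10 − 6 − 4 = 0; torsion from ∂_3 factors > 1: none. So H_2 = 0.
H_3: b_3 = 5 − 4 − 0 = 1; torsion from ∂_4 factors > 1: none. So H_3 = Z.

H_0 = Z^2,  H_1 = 0,  H_2 = 0,  H_3 = Z.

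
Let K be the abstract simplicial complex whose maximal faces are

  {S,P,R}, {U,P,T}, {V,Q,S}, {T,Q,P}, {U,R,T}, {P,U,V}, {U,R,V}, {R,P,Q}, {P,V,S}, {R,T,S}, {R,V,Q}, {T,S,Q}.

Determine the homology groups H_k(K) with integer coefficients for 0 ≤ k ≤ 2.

H_0 ≅ Z,  H_1 ≅ Z_2,  H_2 = 0.

We work with the vertex ordering P < Q < R < S < T < U < V. The simplices of K, each written with vertices in increasing order, are:

  0-simplices (7): P, Q, R, S, T, U, V
  1-simplices (18): PQ, PR, PS, PT, PU, PV, QR, QS, QT, QV, RS, RT, RU, RV, ST, SV, TU, UV
  2-simplices (12): PQR, PQT, PRS, PSV, PTU, PUV, QRV, QST, QSV, RST, RTU, RUV

so the chain groups are C_0 ≅ Z^7, C_1 ≅ Z^18, C_2 ≅ Z^12.

Boundary ∂_1: C_1 → C_0 sends each edge [p,q] (with p < q) to q − p. For instance
  ∂QS = S − Q.
The resulting 7×18 matrix has rank 6, and its Smith normal form has invariant factors (1,1,1,1,1,1).

∂_2: C_2 → C_1 maps a triangle to the signed sum of its edges. For instance
  ∂PSV = SV − PV + PS,
  ∂QSV = SV − QV + QS.
As a 18×12 matrix over Z this has rank 12, with invariant factors (1,1,1,1,1,1,1,1,1,1,1,2).

From H_k ≅ ker(∂_k) / im(∂_{k+1}) we obtain:

  H_0: rank C_0 − rank ∂_1 = 7 − 6 = 1, and the invariant factors of ∂_1 are all 1, so H_0 ≅ Z.
  H_1: rank ker ∂_1 − rank ∂_2 = (18 − 6) − 12 = 0, and ∂_2 has invariant factor 2 > 1, so H_1 ≅ Z_2.
  H_2: rank ker ∂_2 − rank ∂_3 = (12 − 12) − 0 = 0, and there is no ∂_3, so H_2 ≅ 0.

(K is a triangulation of the real projective plane RP^2.)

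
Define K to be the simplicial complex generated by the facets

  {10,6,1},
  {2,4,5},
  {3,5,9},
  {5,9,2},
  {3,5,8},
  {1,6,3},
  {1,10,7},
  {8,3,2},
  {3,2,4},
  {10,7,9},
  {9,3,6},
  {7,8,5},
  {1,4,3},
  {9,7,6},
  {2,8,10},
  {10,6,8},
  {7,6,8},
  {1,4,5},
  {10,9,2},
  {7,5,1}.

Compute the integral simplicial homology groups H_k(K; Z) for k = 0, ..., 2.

Take the total order 1 < 2 < 3 < 4 < 5 < 6 < 7 < 8 < 9 < 10 on the vertex set. Then K (dimension 2) consists of the simplices:

  0-simplices (10): [1], [2], [3], [4], [5], [6], [7], [8], [9], [10]
  1-simplices (30): (30 of them)
  2-simplices (20): (20 of them)

giving chain groups C_0 ≅ Z^10, C_1 ≅ Z^30, C_2 ≅ Z^20.

The boundary map ∂_1: C_1 → C_0 maps an edge to its endpoints' difference, ∂[p,q] = q − p. For instance
  ∂[5,8] = [8] − [5].
The 10×30 boundary matrix has rank 9 and Smith normal form diag(1,1,1,1,1,1,1,1,1).

∂_2: C_2 → C_1 sends each 2-simplex [p,q,r] to [q,r] − [p,r] + [p,q]. For instance
  ∂[2,8,10] = [8,10] − [2,10] + [2,8],
  ∂[1,4,5] = [4,5] − [1,5] + [1,4].
The 30×20 boundary matrix has rank 20 and Smith normal form diag(1,1,1,1,1,1,1,1,1,1,1,1,1,1,1,1,1,1,1,2).

Reading off H_k = ker ∂_k / im ∂_{k+1}:

  H_0: rank C_0 − rank ∂_1 = 10 − 9 = 1, and the invariant factors of ∂_1 are all 1, so H_0 ≅ Z.
  H_1: rank ker ∂_1 − rank ∂_2 = (30 − 9) − 20 = 1, and ∂_2 has invariant factor 2 > 1, so H_1 ≅ Z ⊕ Z/2Z.
  H_2: rank ker ∂_2 − rank ∂_3 = (20 − 20) − 0 = 0, and there is no ∂_3, so H_2 ≅ 0.

As a check, the Euler characteristic is 10 − 30 + 20 = 0, which agrees with 1 − 1 + 0 = 0.

H_0 = Z,  H_1 = Z ⊕ Z/2Z,  H_2 = 0.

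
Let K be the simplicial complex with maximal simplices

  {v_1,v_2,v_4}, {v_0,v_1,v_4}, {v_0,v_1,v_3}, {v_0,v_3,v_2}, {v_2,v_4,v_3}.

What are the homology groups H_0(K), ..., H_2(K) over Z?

K has 5 vertices, 10 edges, 5 triangles.
rank ∂_0 = 0, rank ∂_1 = 4 ⇒ b_0 = 5 − 0 − 4 = 1; all invariant factors of ∂_1 are 1 so no torsion. So H_0 ≅ Z.
rank ∂_1 = 4, rank ∂_2 = 5 ⇒ b_1 = 10 − 4 − 5 = 1; all invariant factors of ∂_2 are 1 so no torsion. So H_1 ≅ Z.
rank ∂_2 = 5, rank ∂_3 = 0 ⇒ b_2 = 5 − 5 − 0 = 0. So H_2 ≅ 0.

H_0 = Z,  H_1 = Z,  H_2 = 0.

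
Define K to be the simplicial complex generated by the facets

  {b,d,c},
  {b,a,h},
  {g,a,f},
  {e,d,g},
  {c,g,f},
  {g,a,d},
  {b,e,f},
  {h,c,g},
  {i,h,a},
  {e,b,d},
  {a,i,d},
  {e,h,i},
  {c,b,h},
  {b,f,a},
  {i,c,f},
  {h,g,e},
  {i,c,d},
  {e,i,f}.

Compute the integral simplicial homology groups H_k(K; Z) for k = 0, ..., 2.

Order the vertices as a < b < c < d < e < f < g < h < i. Listing each simplex with vertices in this order, K has dimension 2 with simplices:

  0-simplices (9): a, b, c, d, e, f, g, h, i
  1-simplices (27): ab, ad, af, ag, ah, ai, bc, bd, be, bf, bh, cd, cf, cg, ch, ci, de, dg, di, ef, eg, eh, ei, fg, fi, gh, hi
  2-simplices (18): abf, abh, adg, adi, afg, ahi, bcd, bch, bde, bef, cdi, cfg, cfi, cgh, deg, efi, egh, ehi

so the chain groups are C_0 ≅ Z^9, C_1 ≅ Z^27, C_2 ≅ Z^18.

The boundary map ∂_1: C_1 → C_0 is given by ∂[p,q] = [q] − [p]. For instance
  ∂fi = i − f.
This gives a 9×27 integer matrix of rank 8; reducing to Smith normal form yields diagonal entries (1,1,1,1,1,1,1,1).

Boundary ∂_2: C_2 → C_1 sends each 2-simplex [p,q,r] to [q,r] − [p,r] + [p,q]. For instance
  ∂bef = ef − bf + be,
  ∂deg = eg − dg + de.
As a 27×18 matrix over Z this has rank 17, with invariant factors (1,1,1,1,1,1,1,1,1,1,1,1,1,1,1,1,1).

Reading off H_k = ker ∂_k / im ∂_{k+1}:

  H_0: rank C_0 − rank ∂_1 = 9 − 8 = 1, and the invariant factors of ∂_1 are all 1, so H_0 ≅ Z.
  H_1: rank ker ∂_1 − rank ∂_2 = (27 − 8) − 17 = 2, and the invariant factors of ∂_2 are all 1, so H_1 ≅ Z^2.
  H_2: rank ker ∂_2 − rank ∂_3 = (18 − 17) − 0 = 1, and there is no ∂_3, so H_2 ≅ Z.

H_0 ≅ Z,  H_1 ≅ Z^2,  H_2 ≅ Z.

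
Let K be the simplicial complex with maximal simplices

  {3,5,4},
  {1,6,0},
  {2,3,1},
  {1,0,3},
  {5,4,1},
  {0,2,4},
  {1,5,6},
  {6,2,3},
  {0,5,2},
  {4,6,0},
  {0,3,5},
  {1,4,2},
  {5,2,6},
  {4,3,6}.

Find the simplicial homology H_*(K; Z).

Take the total order 0 < 1 < 2 < 3 < 4 < 5 < 6 on the vertex set. Then K (dimension 2) consists of the simplices:

  0-simplices (7): [0], [1], [2], [3], [4], [5], [6]
  1-simplices (21): [0,1], [0,2], [0,3], [0,4], [0,5], [0,6], [1,2], [1,3], [1,4], [1,5], [1,6], [2,3], [2,4], [2,5], [2,6], [3,4], [3,5], [3,6], [4,5], [4,6], [5,6]
  2-simplices (14): [0,1,3], [0,1,6], [0,2,4], [0,2,5], [0,3,5], [0,4,6], [1,2,3], [1,2,4], [1,4,5], [1,5,6], [2,3,6], [2,5,6], [3,4,5], [3,4,6]

so the chain groups are C_0 ≅ Z^7, C_1 ≅ Z^21, C_2 ≅ Z^14.

The boundary map ∂_1: C_1 → C_0 maps an edge to its endpoints' difference, ∂[p,q] = q − p.
As a 7×21 matrix over Z this has rank 6, with invariant factors (1,1,1,1,1,1).

∂_2: C_2 → C_1 acts by ∂[p,q,r] = [q,r] − [p,r] + [p,q]. For instance
  ∂[1,5,6] = [5,6] − [1,6] + [1,5],
  ∂[0,1,6] = [1,6] − [0,6] + [0,1].
The resulting 21×14 matrix has rank 13, and its Smith normal form has invariant factors (1,1,1,1,1,1,1,1,1,1,1,1,1).

Reading off H_k = ker ∂_k / im ∂_{k+1}:

  H_0: rank C_0 − rank ∂_1 = 7 − 6 = 1, and the invariant factors of ∂_1 are all 1, so H_0 ≅ Z.
  H_1: rank ker ∂_1 − rank ∂_2 = (21 − 6) − 13 = 2, and the invariant factors of ∂_2 are all 1, so H_1 ≅ Z^2.
  H_2: rank ker ∂_2 − rank ∂_3 = (14 − 13) − 0 = 1, and there is no ∂_3, so H_2 ≅ Z.

As a check, the Euler characteristic is 7 − 21 + 14 = 0, which agrees with 1 − 2 + 1 = 0.

H_0 ≅ Z,  H_1 ≅ Z^2,  H_2 ≅ Z.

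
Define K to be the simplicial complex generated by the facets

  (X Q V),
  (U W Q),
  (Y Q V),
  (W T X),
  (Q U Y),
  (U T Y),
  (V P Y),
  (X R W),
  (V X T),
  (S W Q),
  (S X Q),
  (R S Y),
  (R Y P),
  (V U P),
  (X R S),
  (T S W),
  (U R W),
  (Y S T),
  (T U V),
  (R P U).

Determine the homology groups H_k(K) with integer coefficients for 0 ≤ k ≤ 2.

Fix the vertex order P < Q < R < S < T < U < V < W < X < Y and write every simplex with vertices in increasing order. Then dim K = 2 and the simplices of K are:

  0-simplices (10): P, Q, R, S, T, U, V, W, X, Y
  1-simplices (30): PR, PU, PV, PY, QS, QU, QV, QW, QX, QY, RS, RU, RW, RX, RY, ST, SW, SX, SY, TU, TV, TW, TX, TY, UV, UW, UY, VX, VY, WX
  2-simplices (20): PRU, PRY, PUV, PVY, QSW, QSX, QUW, QUY, QVX, QVY, RSX, RSY, RUW, RWX, STW, STY, TUV, TUY, TVX, TWX

giving chain groups C_0 ≅ Z^10, C_1 ≅ Z^30, C_2 ≅ Z^20.

∂_1: C_1 → C_0 maps an edge to its endpoints' difference, ∂[p,q] = q − p. For instance
  ∂SY = Y − S.
The resulting 10×30 matrix has rank 9, and its Smith normal form has invariant factors (1,1,1,1,1,1,1,1,1).

The boundary map ∂_2: C_2 → C_1 acts by ∂[p,q,r] = [q,r] − [p,r] + [p,q]. For instance
  ∂RSY = SY − RY + RS,
  ∂RSX = SX − RX + RS.
As a 30×20 matrix over Z this has rank 20, with invariant factors (1,1,1,1,1,1,1,1,1,1,1,1,1,1,1,1,1,1,1,2).

Reading off H_k = ker ∂_k / im ∂_{k+1}:

  H_0: rank C_0 − rank ∂_1 = 10 − 9 = 1, and the invariant factors of ∂_1 are all 1, so H_0 ≅ Z.
  H_1: rank ker ∂_1 − rank ∂_2 = (30 − 9) − 20 = 1, and ∂_2 has invariant factor 2 > 1, so H_1 ≅ Z ⊕ Z/2Z.
  H_2: rank ker ∂_2 − rank ∂_3 = (20 − 20) − 0 = 0, and there is no ∂_3, so H_2 ≅ 0.

H_0 ≅ Z,  H_1 ≅ Z ⊕ Z/2Z,  H_2 = 0.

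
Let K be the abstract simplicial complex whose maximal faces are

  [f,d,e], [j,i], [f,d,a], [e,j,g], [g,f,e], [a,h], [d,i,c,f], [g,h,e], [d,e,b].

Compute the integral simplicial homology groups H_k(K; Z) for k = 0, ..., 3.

H_0 ≅ Z,  H_1 ≅ Z^2,  H_2 = 0,  H_3 = 0.

Fix the vertex order a < b < c < d < e < f < g < h < i < j and write every simplex with vertices in increasing order. Then dim K = 3 and the simplices of K are:

  0-simplices (10): a, b, c, d, e, f, g, h, i, j
  1-simplices (20): ad, af, ah, bd, be, cd, cf, ci, de, df, di, ef, eg, eh, ej, fg, fi, gh, gj, ij
  2-simplices (10): adf, bde, cdf, cdi, cfi, def, dfi, efg, egh, egj
  3-simplices (1): cdfi

so the chain groups are C_0 ≅ Z^10, C_1 ≅ Z^20, C_2 ≅ Z^10, C_3 ≅ Z^1.

∂_1: C_1 → C_0 sends each edge [p,q] (with p < q) to q − p. For instance
  ∂ad = d − a.
The 10×20 boundary matrix has rank 9 and Smith normal form diag(1,1,1,1,1,1,1,1,1).

The boundary map ∂_2: C_2 → C_1 acts by ∂[p,q,r] = [q,r] − [p,r] + [p,q]. For instance
  ∂adf = df − af + ad,
  ∂cdf = df − cf + cd.
The 20×10 boundary matrix has rank 9 and Smith normal form diag(1,1,1,1,1,1,1,1,1).

The boundary map ∂_3: C_3 → C_2 sends each 3-simplex σ to the alternating sum Σ_i (−1)^i (σ with its i-th vertex removed). For instance
  ∂cdfi = dfi − cfi + cdi − cdf.
As a 10×1 matrix over Z this has rank 1, with invariant factors (1).

Now H_k = ker ∂_k / im ∂_{k+1}, so:

  H_0: rank C_0 − rank ∂_1 = 10 − 9 = 1, and the invariant factors of ∂_1 are all 1, so H_0 = Z.
  H_1: rank ker ∂_1 − rank ∂_2 = (20 − 9) − 9 = 2, and the invariant factors of ∂_2 are all 1, so H_1 = Z^2.
  H_2: rank ker ∂_2 − rank ∂_3 = (10 − 9) − 1 = 0, and the invariant factors of ∂_3 are all 1, so H_2 = 0.
  H_3: rank ker ∂_3 − rank ∂_4 = (1 − 1) − 0 = 0, and there is no ∂_4, so H_3 = 0.

As a check, the Euler characteristic is 10 − 20 + 10 − 1 = -1, which agrees with 1 − 2 + 0 − 0 = -1.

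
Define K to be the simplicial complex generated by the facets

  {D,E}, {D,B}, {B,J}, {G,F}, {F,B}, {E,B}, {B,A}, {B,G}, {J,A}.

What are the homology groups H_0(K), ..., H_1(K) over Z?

H_0 = Z,  H_1 = Z^3.

K has 7 vertices, 9 edges.
rank ∂_0 = 0, rank ∂_1 = 6 ⇒ b_0 = 7 − 0 − 6 = 1; all invariant factors of ∂_1 are 1 so no torsion. So H_0 = Z.
rank ∂_1 = 6, rank ∂_2 = 0 ⇒ b_1 = 9 − 6 − 0 = 3. So H_1 = Z^3.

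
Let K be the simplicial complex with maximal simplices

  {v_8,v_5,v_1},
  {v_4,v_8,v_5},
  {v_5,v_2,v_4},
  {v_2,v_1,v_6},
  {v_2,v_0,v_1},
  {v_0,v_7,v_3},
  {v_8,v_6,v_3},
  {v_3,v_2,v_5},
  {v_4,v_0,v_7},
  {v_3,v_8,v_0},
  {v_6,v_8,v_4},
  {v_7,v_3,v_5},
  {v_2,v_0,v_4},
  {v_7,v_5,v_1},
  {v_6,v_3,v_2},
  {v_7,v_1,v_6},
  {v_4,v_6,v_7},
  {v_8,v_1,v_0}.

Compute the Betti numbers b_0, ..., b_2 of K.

b_0 = 1, b_1 = 2, b_2 = 1.

K has 9 vertices, 27 edges, 18 triangles.
rank ∂_0 = 0, rank ∂_1 = 8 ⇒ b_0 = 9 − 0 − 8 = 1; all invariant factors of ∂_1 are 1 so no torsion. So H_0 ≅ Z.
rank ∂_1 = 8, rank ∂_2 = 17 ⇒ b_1 = 27 − 8 − 17 = 2; all invariant factors of ∂_2 are 1 so no torsion. So H_1 ≅ Z^2.
rank ∂_2 = 17, rank ∂_3 = 0 ⇒ b_2 = 18 − 17 − 0 = 1. So H_2 ≅ Z.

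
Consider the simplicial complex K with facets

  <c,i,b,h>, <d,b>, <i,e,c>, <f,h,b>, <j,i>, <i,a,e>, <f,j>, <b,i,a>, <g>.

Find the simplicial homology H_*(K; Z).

Fix the vertex order a < b < c < d < e < f < g < h < i < j and write every simplex with vertices in increasing order. Then dim K = 3 and the simplices of K are:

  0-simplices (10): a, b, c, d, e, f, g, h, i, j
  1-simplices (16): ab, ae, ai, bc, bd, bf, bh, bi, ce, ch, ci, ei, fh, fj, hi, ij
  2-simplices (8): abi, aei, bch, bci, bfh, bhi, cei, chi
  3-simplices (1): bchi

so the chain groups are C_0 ≅ Z^10, C_1 ≅ Z^16, C_2 ≅ Z^8, C_3 ≅ Z^1.

The boundary map ∂_1: C_1 → C_0 sends each edge [p,q] (with p < q) to q − p. For instance
  ∂ce = e − c.
As a 10×16 matrix over Z this has rank 8, with invariant factors (1,1,1,1,1,1,1,1).

Boundary ∂_2: C_2 → C_1 maps a triangle to the signed sum of its edges. For instance
  ∂bfh = fh − bh + bf,
  ∂bhi = hi − bi + bh.
This gives a 16×8 integer matrix of rank 7; reducing to Smith normal form yields diagonal entries (1,1,1,1,1,1,1).

∂_3: C_3 → C_2 sends each 3-simplex σ to the alternating sum Σ_i (−1)^i (σ with its i-th vertex removed). For instance
  ∂bchi = chi − bhi + bci − bch.
As a 8×1 matrix over Z this has rank 1, with invariant factors (1).

Computing H_k = (kernel of ∂_k) / (image of ∂_{k+1}):

  H_0: rank C_0 − rank ∂_1 = 10 − 8 = 2, and the invariant factors of ∂_1 are all 1, so H_0 ≅ Z^2.
  H_1: rank ker ∂_1 − rank ∂_2 = (16 − 8) − 7 = 1, and the invariant factors of ∂_2 are all 1, so H_1 ≅ Z.
  H_2: rank ker ∂_2 − rank ∂_3 = (8 − 7) − 1 = 0, and the invariant factors of ∂_3 are all 1, so H_2 ≅ 0.
  H_3: rank ker ∂_3 − rank ∂_4 = (1 − 1) − 0 = 0, and there is no ∂_4, so H_3 ≅ 0.

H_0 = Z^2,  H_1 = Z,  H_2 = 0,  H_3 = 0.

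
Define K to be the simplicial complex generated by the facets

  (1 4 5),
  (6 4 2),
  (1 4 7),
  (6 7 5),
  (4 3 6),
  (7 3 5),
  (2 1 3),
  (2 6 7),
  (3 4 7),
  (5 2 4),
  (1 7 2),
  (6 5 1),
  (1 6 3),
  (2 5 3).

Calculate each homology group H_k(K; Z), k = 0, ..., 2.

Order the vertices as 1 < 2 < 3 < 4 < 5 < 6 < 7. Listing each simplex with vertices in this order, K has dimension 2 with simplices:

  0-simplices (7): [1], [2], [3], [4], [5], [6], [7]
  1-simplices (21): [1,2], [1,3], [1,4], [1,5], [1,6], [1,7], [2,3], [2,4], [2,5], [2,6], [2,7], [3,4], [3,5], [3,6], [3,7], [4,5], [4,6], [4,7], [5,6], [5,7], [6,7]
  2-simplices (14): [1,2,3], [1,2,7], [1,3,6], [1,4,5], [1,4,7], [1,5,6], [2,3,5], [2,4,5], [2,4,6], [2,6,7], [3,4,6], [3,4,7], [3,5,7], [5,6,7]

giving chain groups C_0 ≅ Z^7, C_1 ≅ Z^21, C_2 ≅ Z^14.

∂_1: C_1 → C_0 sends each edge [p,q] (with p < q) to q − p. For instance
  ∂[4,6] = [6] − [4].
The 7×21 boundary matrix has rank 6 and Smith normal form diag(1,1,1,1,1,1).

The boundary map ∂_2: C_2 → C_1 sends each 2-simplex [p,q,r] to [q,r] − [p,r] + [p,q]. For instance
  ∂[1,2,3] = [2,3] − [1,3] + [1,2],
  ∂[5,6,7] = [6,7] − [5,7] + [5,6].
As a 21×14 matrix over Z this has rank 13, with invariant factors (1,1,1,1,1,1,1,1,1,1,1,1,1).

Reading off H_k = ker ∂_k / im ∂_{k+1}:

  H_0: rank C_0 − rank ∂_1 = 7 − 6 = 1, and the invariant factors of ∂_1 are all 1, so H_0 ≅ Z.
  H_1: rank ker ∂_1 − rank ∂_2 = (21 − 6) − 13 = 2, and the invariant factors of ∂_2 are all 1, so H_1 ≅ Z^2.
  H_2: rank ker ∂_2 − rank ∂_3 = (14 − 13) − 0 = 1, and there is no ∂_3, so H_2 ≅ Z.

As a check, the Euler characteristic is 7 − 21 + 14 = 0, which agrees with 1 − 2 + 1 = 0.

H_0 ≅ Z,  H_1 ≅ Z^2,  H_2 ≅ Z.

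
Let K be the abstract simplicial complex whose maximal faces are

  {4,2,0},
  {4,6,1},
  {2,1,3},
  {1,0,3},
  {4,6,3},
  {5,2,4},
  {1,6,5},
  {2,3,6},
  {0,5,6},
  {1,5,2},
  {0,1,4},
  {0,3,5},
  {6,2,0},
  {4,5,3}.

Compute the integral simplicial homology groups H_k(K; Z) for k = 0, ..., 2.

H_0 = Z,  H_1 = Z^2,  H_2 = Z.

Order the vertices as 0 < 1 < 2 < 3 < 4 < 5 < 6. Listing each simplex with vertices in this order, K has dimension 2 with simplices:

  0-simplices (7): [0], [1], [2], [3], [4], [5], [6]
  1-simplices (21): [0,1], [0,2], [0,3], [0,4], [0,5], [0,6], [1,2], [1,3], [1,4], [1,5], [1,6], [2,3], [2,4], [2,5], [2,6], [3,4], [3,5], [3,6], [4,5], [4,6], [5,6]
  2-simplices (14): [0,1,3], [0,1,4], [0,2,4], [0,2,6], [0,3,5], [0,5,6], [1,2,3], [1,2,5], [1,4,6], [1,5,6], [2,3,6], [2,4,5], [3,4,5], [3,4,6]

so the chain groups are C_0 ≅ Z^7, C_1 ≅ Z^21, C_2 ≅ Z^14.

Boundary ∂_1: C_1 → C_0 sends each edge [p,q] (with p < q) to q − p. For instance
  ∂[2,3] = [3] − [2].
The resulting 7×21 matrix has rank 6, and its Smith normal form has invariant factors (1,1,1,1,1,1).

Boundary ∂_2: C_2 → C_1 maps a triangle to the signed sum of its edges. For instance
  ∂[0,5,6] = [5,6] − [0,6] + [0,5],
  ∂[3,4,5] = [4,5] − [3,5] + [3,4].
This gives a 21×14 integer matrix of rank 13; reducing to Smith normal form yields diagonal entries (1,1,1,1,1,1,1,1,1,1,1,1,1).

Computing H_k = (kernel of ∂_k) / (image of ∂_{k+1}):

  H_0: rank C_0 − rank ∂_1 = 7 − 6 = 1, and the invariant factors of ∂_1 are all 1, so H_0 ≅ Z.
  H_1: rank ker ∂_1 − rank ∂_2 = (21 − 6) − 13 = 2, and the invariant factors of ∂_2 are all 1, so H_1 ≅ Z^2.
  H_2: rank ker ∂_2 − rank ∂_3 = (14 − 13) − 0 = 1, and there is no ∂_3, so H_2 ≅ Z.

(K is a triangulation of the torus T^2.)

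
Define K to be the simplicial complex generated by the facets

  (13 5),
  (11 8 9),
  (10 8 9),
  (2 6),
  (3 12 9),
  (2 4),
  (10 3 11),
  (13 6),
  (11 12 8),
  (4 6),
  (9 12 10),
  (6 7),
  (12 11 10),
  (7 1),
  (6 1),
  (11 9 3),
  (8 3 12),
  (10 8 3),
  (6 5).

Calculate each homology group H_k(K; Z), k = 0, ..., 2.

H_0 ≅ Z^2,  H_1 ≅ Z^3 ⊕ Z/2,  H_2 = 0.

Fix the vertex order 1 < 2 < 3 < 4 < 5 < 6 < 7 < 8 < 9 < 10 < 11 < 12 < 13 and write every simplex with vertices in increasing order. Then dim K = 2 and the simplices of K are:

  0-simplices (13): [1], [2], [3], [4], [5], [6], [7], [8], [9], [10], [11], [12], [13]
  1-simplices (24): (24 of them)
  2-simplices (10): [3,8,10], [3,8,12], [3,9,11], [3,9,12], [3,10,11], [8,9,10], [8,9,11], [8,11,12], [9,10,12], [10,11,12]

giving chain groups C_0 ≅ Z^13, C_1 ≅ Z^24, C_2 ≅ Z^10.

Boundary ∂_1: C_1 → C_0 maps an edge to its endpoints' difference, ∂[p,q] = q − p. For instance
  ∂[9,10] = [10] − [9].
This gives a 13×24 integer matrix of rank 11; reducing to Smith normal form yields diagonal entries (1,1,1,1,1,1,1,1,1,1,1).

∂_2: C_2 → C_1 sends each 2-simplex [p,q,r] to [q,r] − [p,r] + [p,q]. For instance
  ∂[8,9,10] = [9,10] − [8,10] + [8,9],
  ∂[3,8,10] = [8,10] − [3,10] + [3,8].
The resulting 24×10 matrix has rank 10, and its Smith normal form has invariant factors (1,1,1,1,1,1,1,1,1,2).

Reading off H_k = ker ∂_k / im ∂_{k+1}:

  H_0: rank C_0 − rank ∂_1 = 13 − 11 = 2, and the invariant factors of ∂_1 are all 1, so H_0 ≅ Z^2.
  H_1: rank ker ∂_1 − rank ∂_2 = (24 − 11) − 10 = 3, and ∂_2 has invariant factor 2 > 1, so H_1 ≅ Z^3 ⊕ Z/2.
  H_2: rank ker ∂_2 − rank ∂_3 = (10 − 10) − 0 = 0, and there is no ∂_3, so H_2 ≅ 0.

(K is a triangulation of the disjoint union of the real projective plane RP^2 and a wedge of 3 circles.)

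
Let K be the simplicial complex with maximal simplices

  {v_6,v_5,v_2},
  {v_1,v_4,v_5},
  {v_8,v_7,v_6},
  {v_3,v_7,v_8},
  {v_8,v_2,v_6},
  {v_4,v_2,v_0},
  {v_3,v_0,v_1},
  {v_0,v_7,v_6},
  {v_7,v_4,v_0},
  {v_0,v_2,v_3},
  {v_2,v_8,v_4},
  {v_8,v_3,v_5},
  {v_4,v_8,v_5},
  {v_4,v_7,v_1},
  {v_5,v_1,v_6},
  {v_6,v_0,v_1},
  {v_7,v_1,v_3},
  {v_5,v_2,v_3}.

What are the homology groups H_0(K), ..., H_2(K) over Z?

Fix the vertex order v_0 < v_1 < v_2 < v_3 < v_4 < v_5 < v_6 < v_7 < v_8 and write every simplex with vertices in increasing order. Then dim K = 2 and the simplices of K are:

  0-simplices (9): [v_0], [v_1], [v_2], [v_3], [v_4], [v_5], [v_6], [v_7], [v_8]
  1-simplices (27): (27 of them)
  2-simplices (18): (18 of them)

giving chain groups C_0 ≅ Z^9, C_1 ≅ Z^27, C_2 ≅ Z^18.

Boundary ∂_1: C_1 → C_0 sends each edge [p,q] (with p < q) to q − p. For instance
  ∂[v_7,v_8] = [v_8] − [v_7].
This gives a 9×27 integer matrix of rank 8; reducing to Smith normal form yields diagonal entries (1,1,1,1,1,1,1,1).

The boundary map ∂_2: C_2 → C_1 acts by ∂[p,q,r] = [q,r] − [p,r] + [p,q]. For instance
  ∂[v_1,v_3,v_7] = [v_3,v_7] − [v_1,v_7] + [v_1,v_3],
  ∂[v_0,v_6,v_7] = [v_6,v_7] − [v_0,v_7] + [v_0,v_6].
The resulting 27×18 matrix has rank 18, and its Smith normal form has invariant factors (1,1,1,1,1,1,1,1,1,1,1,1,1,1,1,1,1,2).

From H_k ≅ ker(∂_k) / im(∂_{k+1}) we obtain:

  H_0: rank C_0 − rank ∂_1 = 9 − 8 = 1, and the invariant factors of ∂_1 are all 1, so H_0 ≅ Z.
  H_1: rank ker ∂_1 − rank ∂_2 = (27 − 8) − 18 = 1, and ∂_2 has invariant factor 2 > 1, so H_1 ≅ Z ⊕ Z/2.
  H_2: rank ker ∂_2 − rank ∂_3 = (18 − 18) − 0 = 0, and there is no ∂_3, so H_2 ≅ 0.

H_0 = Z,  H_1 = Z ⊕ Z/2,  H_2 = 0.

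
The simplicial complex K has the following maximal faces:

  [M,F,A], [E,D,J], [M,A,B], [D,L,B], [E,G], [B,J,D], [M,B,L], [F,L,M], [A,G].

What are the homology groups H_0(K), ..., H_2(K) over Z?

H_0 ≅ Z,  H_1 ≅ Z,  H_2 = 0.

Take the total order A < B < D < E < F < G < J < L < M on the vertex set. Then K (dimension 2) consists of the simplices:

  0-simplices (9): A, B, D, E, F, G, J, L, M
  1-simplices (16): AB, AF, AG, AM, BD, BJ, BL, BM, DE, DJ, DL, EG, EJ, FL, FM, LM
  2-simplices (7): ABM, AFM, BDJ, BDL, BLM, DEJ, FLM

giving chain groups C_0 ≅ Z^9, C_1 ≅ Z^16, C_2 ≅ Z^7.

The boundary map ∂_1: C_1 → C_0 maps an edge to its endpoints' difference, ∂[p,q] = q − p.
As a 9×16 matrix over Z this has rank 8, with invariant factors (1,1,1,1,1,1,1,1).

∂_2: C_2 → C_1 maps a triangle to the signed sum of its edges. For instance
  ∂BLM = LM − BM + BL,
  ∂FLM = LM − FM + FL.
The resulting 16×7 matrix has rank 7, and its Smith normal form has invariant factors (1,1,1,1,1,1,1).

Now H_k = ker ∂_k / im ∂_{k+1}, so:

  H_0: rank C_0 − rank ∂_1 = 9 − 8 = 1, and the invariant factors of ∂_1 are all 1, so H_0 ≅ Z.
  H_1: rank ker ∂_1 − rank ∂_2 = (16 − 8) − 7 = 1, and the invariant factors of ∂_2 are all 1, so H_1 ≅ Z.
  H_2: rank ker ∂_2 − rank ∂_3 = (7 − 7) − 0 = 0, and there is no ∂_3, so H_2 ≅ 0.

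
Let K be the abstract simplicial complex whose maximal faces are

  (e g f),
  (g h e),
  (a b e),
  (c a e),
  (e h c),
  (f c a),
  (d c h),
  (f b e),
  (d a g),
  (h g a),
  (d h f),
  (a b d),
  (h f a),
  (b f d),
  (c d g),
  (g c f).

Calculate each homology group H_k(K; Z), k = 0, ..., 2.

H_0 = Z,  H_1 = Z^2,  H_2 = Z.

K has 8 vertices, 24 edges, 16 triangles.
rank ∂_0 = 0, rank ∂_1 = 7 ⇒ b_0 = 8 − 0 − 7 = 1; all invariant factors of ∂_1 are 1 so no torsion. So H_0 = Z.
rank ∂_1 = 7, rank ∂_2 = 15 ⇒ b_1 = 24 − 7 − 15 = 2; all invariant factors of ∂_2 are 1 so no torsion. So H_1 = Z^2.
rank ∂_2 = 15, rank ∂_3 = 0 ⇒ b_2 = 16 − 15 − 0 = 1. So H_2 = Z.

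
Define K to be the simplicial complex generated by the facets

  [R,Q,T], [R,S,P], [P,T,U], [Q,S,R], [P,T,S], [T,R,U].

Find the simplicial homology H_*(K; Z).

H_0 ≅ Z,  H_1 ≅ Z,  H_2 = 0.

Fix the vertex order P < Q < R < S < T < U and write every simplex with vertices in increasing order. Then dim K = 2 and the simplices of K are:

  0-simplices (6): P, Q, R, S, T, U
  1-simplices (12): PR, PS, PT, PU, QR, QS, QT, RS, RT, RU, ST, TU
  2-simplices (6): PRS, PST, PTU, QRS, QRT, RTU

so the chain groups are C_0 ≅ Z^6, C_1 ≅ Z^12, C_2 ≅ Z^6.

The boundary map ∂_1: C_1 → C_0 sends each edge [p,q] (with p < q) to q − p. For instance
  ∂RU = U − R.
The resulting 6×12 matrix has rank 5, and its Smith normal form has invariant factors (1,1,1,1,1).

The boundary map ∂_2: C_2 → C_1 sends each 2-simplex [p,q,r] to [q,r] − [p,r] + [p,q]. For instance
  ∂QRT = RT − QT + QR,
  ∂PST = ST − PT + PS.
This gives a 12×6 integer matrix of rank 6; reducing to Smith normal form yields diagonal entries (1,1,1,1,1,1).

Reading off H_k = ker ∂_k / im ∂_{k+1}:

  H_0: rank C_0 − rank ∂_1 = 6 − 5 = 1, and the invariant factors of ∂_1 are all 1, so H_0 ≅ Z.
  H_1: rank ker ∂_1 − rank ∂_2 = (12 − 5) − 6 = 1, and the invariant factors of ∂_2 are all 1, so H_1 ≅ Z.
  H_2: rank ker ∂_2 − rank ∂_3 = (6 − 6) − 0 = 0, and there is no ∂_3, so H_2 ≅ 0.

(K is a triangulation of the cylinder S^1 x I.)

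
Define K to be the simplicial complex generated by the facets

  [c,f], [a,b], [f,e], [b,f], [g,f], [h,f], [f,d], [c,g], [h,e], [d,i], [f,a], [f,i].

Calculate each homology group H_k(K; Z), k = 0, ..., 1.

Fix the vertex order a < b < c < d < e < f < g < h < i and write every simplex with vertices in increasing order. Then dim K = 1 and the simplices of K are:

  0-simplices (9): a, b, c, d, e, f, g, h, i
  1-simplices (12): ab, af, bf, cf, cg, df, di, ef, eh, fg, fh, fi

Hence C_0 ≅ Z^9, C_1 ≅ Z^12.

∂_1: C_1 → C_0 maps an edge to its endpoints' difference, ∂[p,q] = q − p. For instance
  ∂fg = g − f.
This gives a 9×12 integer matrix of rank 8; reducing to Smith normal form yields diagonal entries (1,1,1,1,1,1,1,1).

Computing H_k = (kernel of ∂_k) / (image of ∂_{k+1}):

  H_0: rank C_0 − rank ∂_1 = 9 − 8 = 1, and the invariant factors of ∂_1 are all 1, so H_0 = Z.
  H_1: rank ker ∂_1 − rank ∂_2 = (12 − 8) − 0 = 4, and there is no ∂_2, so H_1 = Z^4.

As a check, the Euler characteristic is 9 − 12 = -3, which agrees with 1 − 4 = -3.

H_0 ≅ Z,  H_1 ≅ Z^4.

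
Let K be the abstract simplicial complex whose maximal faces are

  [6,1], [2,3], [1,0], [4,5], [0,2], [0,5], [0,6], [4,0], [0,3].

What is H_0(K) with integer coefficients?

K has 7 vertices, 9 edges.
rank ∂_0 = 0, rank ∂_1 = 6 ⇒ b_0 = 7 − 0 − 6 = 1; all invariant factors of ∂_1 are 1 so no torsion. So H_0 ≅ Z.

H_0 = Z.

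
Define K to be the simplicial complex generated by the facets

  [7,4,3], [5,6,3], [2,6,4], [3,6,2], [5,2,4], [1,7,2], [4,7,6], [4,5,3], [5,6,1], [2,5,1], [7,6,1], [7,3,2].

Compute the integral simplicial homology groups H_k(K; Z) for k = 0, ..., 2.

H_0 = Z,  H_1 = Z/2,  H_2 = 0.

Order the vertices as 1 < 2 < 3 < 4 < 5 < 6 < 7. Listing each simplex with vertices in this order, K has dimension 2 with simplices:

  0-simplices (7): [1], [2], [3], [4], [5], [6], [7]
  1-simplices (18): [1,2], [1,5], [1,6], [1,7], [2,3], [2,4], [2,5], [2,6], [2,7], [3,4], [3,5], [3,6], [3,7], [4,5], [4,6], [4,7], [5,6], [6,7]
  2-simplices (12): [1,2,5], [1,2,7], [1,5,6], [1,6,7], [2,3,6], [2,3,7], [2,4,5], [2,4,6], [3,4,5], [3,4,7], [3,5,6], [4,6,7]

so the chain groups are C_0 ≅ Z^7, C_1 ≅ Z^18, C_2 ≅ Z^12.

Boundary ∂_1: C_1 → C_0 is given by ∂[p,q] = [q] − [p]. For instance
  ∂[2,3] = [3] − [2].
As a 7×18 matrix over Z this has rank 6, with invariant factors (1,1,1,1,1,1).

∂_2: C_2 → C_1 maps a triangle to the signed sum of its edges. For instance
  ∂[2,4,6] = [4,6] − [2,6] + [2,4],
  ∂[2,3,7] = [3,7] − [2,7] + [2,3].
The 18×12 boundary matrix has rank 12 and Smith normal form diag(1,1,1,1,1,1,1,1,1,1,1,2).

From H_k ≅ ker(∂_k) / im(∂_{k+1}) we obtain:

  H_0: rank C_0 − rank ∂_1 = 7 − 6 = 1, and the invariant factors of ∂_1 are all 1, so H_0 = Z.
  H_1: rank ker ∂_1 − rank ∂_2 = (18 − 6) − 12 = 0, and ∂_2 has invariant factor 2 > 1, so H_1 = Z/2.
  H_2: rank ker ∂_2 − rank ∂_3 = (12 − 12) − 0 = 0, and there is no ∂_3, so H_2 = 0.

As a check, the Euler characteristic is 7 − 18 + 12 = 1, which agrees with 1 − 0 + 0 = 1.
(K is a triangulation of the real projective plane RP^2.)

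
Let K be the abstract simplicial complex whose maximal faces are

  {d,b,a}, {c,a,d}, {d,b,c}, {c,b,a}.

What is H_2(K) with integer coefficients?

K has 4 vertices, 6 edges, 4 triangles.
rank ∂_2 = 3, rank ∂_3 = 0 ⇒ b_2 = 4 − 3 − 0 = 1. So H_2 = Z.

H_2 = Z.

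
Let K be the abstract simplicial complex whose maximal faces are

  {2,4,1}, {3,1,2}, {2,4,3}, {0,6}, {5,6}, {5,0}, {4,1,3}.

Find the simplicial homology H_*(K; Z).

H_0 = Z^2,  H_1 = Z,  H_2 = Z.

We work with the vertex ordering 0 < 1 < 2 < 3 < 4 < 5 < 6. The simplices of K, each written with vertices in increasing order, are:

  0-simplices (7): [0], [1], [2], [3], [4], [5], [6]
  1-simplices (9): [0,5], [0,6], [1,2], [1,3], [1,4], [2,3], [2,4], [3,4], [5,6]
  2-simplices (4): [1,2,3], [1,2,4], [1,3,4], [2,3,4]

Hence C_0 ≅ Z^7, C_1 ≅ Z^9, C_2 ≅ Z^4.

The boundary map ∂_1: C_1 → C_0 is given by ∂[p,q] = [q] − [p]. For instance
  ∂[1,2] = [2] − [1].
The resulting 7×9 matrix has rank 5, and its Smith normal form has invariant factors (1,1,1,1,1).

The boundary map ∂_2: C_2 → C_1 sends each 2-simplex [p,q,r] to [q,r] − [p,r] + [p,q]. For instance
  ∂[1,2,3] = [2,3] − [1,3] + [1,2],
  ∂[2,3,4] = [3,4] − [2,4] + [2,3].
As a 9×4 matrix over Z this has rank 3, with invariant factors (1,1,1).

Computing H_k = (kernel of ∂_k) / (image of ∂_{k+1}):

  H_0: rank C_0 − rank ∂_1 = 7 − 5 = 2, and the invariant factors of ∂_1 are all 1, so H_0 = Z^2.
  H_1: rank ker ∂_1 − rank ∂_2 = (9 − 5) − 3 = 1, and the invariant factors of ∂_2 are all 1, so H_1 = Z.
  H_2: rank ker ∂_2 − rank ∂_3 = (4 − 3) − 0 = 1, and there is no ∂_3, so H_2 = Z.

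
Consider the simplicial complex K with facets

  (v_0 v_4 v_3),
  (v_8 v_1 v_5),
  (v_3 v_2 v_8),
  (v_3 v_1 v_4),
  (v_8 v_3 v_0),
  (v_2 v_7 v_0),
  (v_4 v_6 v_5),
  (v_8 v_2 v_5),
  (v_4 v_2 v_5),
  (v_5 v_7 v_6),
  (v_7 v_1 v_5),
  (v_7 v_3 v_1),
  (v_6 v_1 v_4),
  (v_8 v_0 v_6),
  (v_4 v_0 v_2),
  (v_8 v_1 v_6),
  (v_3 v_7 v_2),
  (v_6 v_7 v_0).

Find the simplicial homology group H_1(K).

Order the vertices as v_0 < v_1 < v_2 < v_3 < v_4 < v_5 < v_6 < v_7 < v_8. Listing each simplex with vertices in this order, K has dimension 2 with simplices:

  0-simplices (9): [v_0], [v_1], [v_2], [v_3], [v_4], [v_5], [v_6], [v_7], [v_8]
  1-simplices (27): (27 of them)
  2-simplices (18): (18 of them)

so the chain groups are C_0 ≅ Z^9, C_1 ≅ Z^27, C_2 ≅ Z^18.

∂_1: C_1 → C_0 maps an edge to its endpoints' difference, ∂[p,q] = q − p. For instance
  ∂[v_2,v_5] = [v_5] − [v_2].
The 9×27 boundary matrix has rank 8 and Smith normal form diag(1,1,1,1,1,1,1,1).

∂_2: C_2 → C_1 acts by ∂[p,q,r] = [q,r] − [p,r] + [p,q]. For instance
  ∂[v_0,v_6,v_7] = [v_6,v_7] − [v_0,v_7] + [v_0,v_6],
  ∂[v_1,v_5,v_8] = [v_5,v_8] − [v_1,v_8] + [v_1,v_5].
As a 27×18 matrix over Z this has rank 18, with invariant factors (1,1,1,1,1,1,1,1,1,1,1,1,1,1,1,1,1,2).

Reading off H_k = ker ∂_k / im ∂_{k+1}:

  H_1: rank ker ∂_1 − rank ∂_2 = (27 − 8) − 18 = 1, and ∂_2 has invariant factor 2 > 1, so H_1 = Z ⊕ Z/2.

H_1 ≅ Z ⊕ Z/2.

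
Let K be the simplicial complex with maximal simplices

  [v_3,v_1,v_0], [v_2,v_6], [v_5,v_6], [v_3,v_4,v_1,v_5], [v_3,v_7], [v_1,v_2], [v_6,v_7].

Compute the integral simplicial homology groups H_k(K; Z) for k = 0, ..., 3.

H_0 = Z,  H_1 = Z^2,  H_2 = 0,  H_3 = 0.

K has 8 vertices, 13 edges, 5 triangles, 1 3-simplex.
rank ∂_0 = 0, rank ∂_1 = 7 ⇒ b_0 = 8 − 0 − 7 = 1; all invariant factors of ∂_1 are 1 so no torsion. So H_0 = Z.
rank ∂_1 = 7, rank ∂_2 = 4 ⇒ b_1 = 13 − 7 − 4 = 2; all invariant factors of ∂_2 are 1 so no torsion. So H_1 = Z^2.
rank ∂_2 = 4, rank ∂_3 = 1 ⇒ b_2 = 5 − 4 − 1 = 0; all invariant factors of ∂_3 are 1 so no torsion. So H_2 = 0.
rank ∂_3 = 1, rank ∂_4 = 0 ⇒ b_3 = 1 − 1 − 0 = 0. So H_3 = 0.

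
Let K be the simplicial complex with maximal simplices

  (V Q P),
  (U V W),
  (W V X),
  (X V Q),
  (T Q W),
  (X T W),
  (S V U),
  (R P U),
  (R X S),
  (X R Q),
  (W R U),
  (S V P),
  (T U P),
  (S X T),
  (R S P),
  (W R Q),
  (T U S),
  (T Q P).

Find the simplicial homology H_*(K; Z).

H_0 = Z,  H_1 = Z ⊕ Z/2,  H_2 = 0.

Order the vertices as P < Q < R < S < T < U < V < W < X. Listing each simplex with vertices in this order, K has dimension 2 with simplices:

  0-simplices (9): P, Q, R, S, T, U, V, W, X
  1-simplices (27): PQ, PR, PS, PT, PU, PV, QR, QT, QV, QW, QX, RS, RU, RW, RX, ST, SU, SV, SX, TU, TW, TX, UV, UW, VW, VX, WX
  2-simplices (18): PQT, PQV, PRS, PRU, PSV, PTU, QRW, QRX, QTW, QVX, RSX, RUW, STU, STX, SUV, TWX, UVW, VWX

so the chain groups are C_0 ≅ Z^9, C_1 ≅ Z^27, C_2 ≅ Z^18.

Boundary ∂_1: C_1 → C_0 is given by ∂[p,q] = [q] − [p].
The 9×27 boundary matrix has rank 8 and Smith normal form diag(1,1,1,1,1,1,1,1).

The boundary map ∂_2: C_2 → C_1 sends each 2-simplex [p,q,r] to [q,r] − [p,r] + [p,q]. For instance
  ∂STX = TX − SX + ST,
  ∂PRU = RU − PU + PR.
As a 27×18 matrix over Z this has rank 18, with invariant factors (1,1,1,1,1,1,1,1,1,1,1,1,1,1,1,1,1,2).

Reading off H_k = ker ∂_k / im ∂_{k+1}:

  H_0: rank C_0 − rank ∂_1 = 9 − 8 = 1, and the invariant factors of ∂_1 are all 1, so H_0 ≅ Z.
  H_1: rank ker ∂_1 − rank ∂_2 = (27 − 8) − 18 = 1, and ∂_2 has invariant factor 2 > 1, so H_1 ≅ Z ⊕ Z/2.
  H_2: rank ker ∂_2 − rank ∂_3 = (18 − 18) − 0 = 0, and there is no ∂_3, so H_2 ≅ 0.

(K is a triangulation of the Klein bottle.)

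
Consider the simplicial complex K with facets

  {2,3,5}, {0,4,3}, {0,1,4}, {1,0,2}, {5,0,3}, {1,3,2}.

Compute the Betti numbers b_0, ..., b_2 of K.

Order the vertices as 0 < 1 < 2 < 3 < 4 < 5. Listing each simplex with vertices in this order, K has dimension 2 with simplices:

  0-simplices (6): [0], [1], [2], [3], [4], [5]
  1-simplices (12): [0,1], [0,2], [0,3], [0,4], [0,5], [1,2], [1,3], [1,4], [2,3], [2,5], [3,4], [3,5]
  2-simplices (6): [0,1,2], [0,1,4], [0,3,4], [0,3,5], [1,2,3], [2,3,5]

giving chain groups C_0 ≅ Z^6, C_1 ≅ Z^12, C_2 ≅ Z^6.

The boundary map ∂_1: C_1 → C_0 maps an edge to its endpoints' difference, ∂[p,q] = q − p.
This gives a 6×12 integer matrix of rank 5; reducing to Smith normal form yields diagonal entries (1,1,1,1,1).

Boundary ∂_2: C_2 → C_1 maps a triangle to the signed sum of its edges. For instance
  ∂[0,3,5] = [3,5] − [0,5] + [0,3],
  ∂[0,3,4] = [3,4] − [0,4] + [0,3].
This gives a 12×6 integer matrix of rank 6; reducing to Smith normal form yields diagonal entries (1,1,1,1,1,1).

Computing H_k = (kernel of ∂_k) / (image of ∂_{k+1}):

  H_0: rank C_0 − rank ∂_1 = 6 − 5 = 1, and the invariant factors of ∂_1 are all 1, so H_0 = Z.
  H_1: rank ker ∂_1 − rank ∂_2 = (12 − 5) − 6 = 1, and the invariant factors of ∂_2 are all 1, so H_1 = Z.
  H_2: rank ker ∂_2 − rank ∂_3 = (6 − 6) − 0 = 0, and there is no ∂_3, so H_2 = 0.

Hence the Betti numbers are b_0 = 1, b_1 = 1, b_2 = 0.

b_0 = 1, b_1 = 1, b_2 = 0.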